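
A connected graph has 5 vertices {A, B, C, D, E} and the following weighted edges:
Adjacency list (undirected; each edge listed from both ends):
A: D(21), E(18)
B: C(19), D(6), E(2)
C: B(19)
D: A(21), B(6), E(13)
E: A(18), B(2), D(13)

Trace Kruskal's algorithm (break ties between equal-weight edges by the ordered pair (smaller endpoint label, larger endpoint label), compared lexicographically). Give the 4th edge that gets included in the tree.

Kruskal: consider edges lightest-first.
B E (2): add — endpoints in different components.
B D (6): add — endpoints in different components.
D E (13): skip — D and E already connected.
A E (18): add — endpoints in different components.
B C (19): add — endpoints in different components.
The 4th edge added is B C.

B-C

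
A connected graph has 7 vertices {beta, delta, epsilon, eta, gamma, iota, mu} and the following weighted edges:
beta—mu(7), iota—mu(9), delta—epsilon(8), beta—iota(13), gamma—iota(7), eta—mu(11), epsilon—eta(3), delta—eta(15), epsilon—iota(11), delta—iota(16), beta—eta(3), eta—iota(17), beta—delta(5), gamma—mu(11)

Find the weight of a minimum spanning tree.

Grow the tree from epsilon using Prim:
Step 1: frontier [epsilon—eta 3, delta—epsilon 8, epsilon—iota 11] → take epsilon—eta (3); add eta.
Step 2: frontier [delta—epsilon 8, epsilon—iota 11, beta—eta 3, eta—mu 11, delta—eta 15, eta—iota 17] → take beta—eta (3); add beta.
Step 3: frontier [beta—delta 5, beta—mu 7, beta—iota 13, delta—epsilon 8, epsilon—iota 11, eta—mu 11, delta—eta 15, eta—iota 17] → take beta—delta (5); add delta.
Step 4: frontier [beta—mu 7, beta—iota 13, delta—iota 16, epsilon—iota 11, eta—mu 11, eta—iota 17] → take beta—mu (7); add mu.
Step 5: frontier [beta—iota 13, delta—iota 16, epsilon—iota 11, eta—iota 17, iota—mu 9, gamma—mu 11] → take iota—mu (9); add iota.
Step 6: frontier [gamma—iota 7, gamma—mu 11] → take gamma—iota (7); add gamma.
MST edges: epsilon—eta, beta—eta, beta—delta, beta—mu, iota—mu, gamma—iota; total weight 3+3+5+7+9+7 = 34.

34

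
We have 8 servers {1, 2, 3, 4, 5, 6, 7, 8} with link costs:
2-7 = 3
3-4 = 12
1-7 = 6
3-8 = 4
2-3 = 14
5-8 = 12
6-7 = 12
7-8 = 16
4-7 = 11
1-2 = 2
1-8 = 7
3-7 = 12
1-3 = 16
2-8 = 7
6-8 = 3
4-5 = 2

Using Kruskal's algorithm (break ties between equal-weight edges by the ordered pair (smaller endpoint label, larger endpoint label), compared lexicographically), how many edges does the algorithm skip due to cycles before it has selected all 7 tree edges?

Sort edges by weight, then run Kruskal:
1-2 (2): add — endpoints in different components.
4-5 (2): add — endpoints in different components.
2-7 (3): add — endpoints in different components.
6-8 (3): add — endpoints in different components.
3-8 (4): add — endpoints in different components.
1-7 (6): skip — 1 and 7 already connected.
1-8 (7): add — endpoints in different components.
2-8 (7): skip — 2 and 8 already connected.
4-7 (11): add — endpoints in different components.
Edges rejected before the tree was complete: 2.

2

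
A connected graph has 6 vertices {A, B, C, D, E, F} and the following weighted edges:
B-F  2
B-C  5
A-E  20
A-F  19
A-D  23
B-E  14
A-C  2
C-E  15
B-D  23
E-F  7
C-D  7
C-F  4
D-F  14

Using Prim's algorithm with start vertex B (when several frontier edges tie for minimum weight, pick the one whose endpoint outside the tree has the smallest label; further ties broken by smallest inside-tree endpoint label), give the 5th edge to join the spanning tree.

Prim's algorithm from B:
Step 1: frontier [B-F 2, B-C 5, B-E 14, B-D 23] → take B-F (2); add F.
Step 2: frontier [B-C 5, B-E 14, B-D 23, C-F 4, E-F 7, D-F 14, A-F 19] → take C-F (4); add C.
Step 3: frontier [B-E 14, B-D 23, A-C 2, C-D 7, C-E 15, E-F 7, D-F 14, A-F 19] → take A-C (2); add A.
Step 4: frontier [A-E 20, A-D 23, B-E 14, B-D 23, C-D 7, C-E 15, E-F 7, D-F 14] → take C-D (7); add D.
Step 5: frontier [A-E 20, B-E 14, C-E 15, E-F 7] → take E-F (7); add E.
The 5th edge added is E-F.

E-F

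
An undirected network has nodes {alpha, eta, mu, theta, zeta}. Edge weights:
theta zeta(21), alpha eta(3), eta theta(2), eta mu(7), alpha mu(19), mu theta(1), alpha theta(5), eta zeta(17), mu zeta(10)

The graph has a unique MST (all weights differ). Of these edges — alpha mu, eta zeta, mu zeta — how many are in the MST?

Kruskal's algorithm — process edges by increasing weight (ties by edge label):
mu theta (1): add. Components now {zeta} {mu,theta} {eta} {alpha}
eta theta (2): add. Components now {zeta} {eta,mu,theta} {alpha}
alpha eta (3): add. Components now {zeta} {alpha,eta,mu,theta}
alpha theta (5): skip — theta and alpha already connected.
eta mu (7): skip — mu and eta already connected.
mu zeta (10): add. Components now {alpha,eta,mu,theta,zeta}
MST edge set: {mu theta, eta theta, alpha eta, mu zeta}.
Of the listed edges, {mu zeta} are in the MST → 1.

1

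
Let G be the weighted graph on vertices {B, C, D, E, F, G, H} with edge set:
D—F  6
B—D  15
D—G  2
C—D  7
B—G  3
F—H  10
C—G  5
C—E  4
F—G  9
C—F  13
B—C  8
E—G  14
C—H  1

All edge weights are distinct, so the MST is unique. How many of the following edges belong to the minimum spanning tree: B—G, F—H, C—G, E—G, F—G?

Sort edges by weight, then run Kruskal:
C—H (1): add — endpoints in different components.
D—G (2): add — endpoints in different components.
B—G (3): add — endpoints in different components.
C—E (4): add — endpoints in different components.
C—G (5): add — endpoints in different components.
D—F (6): add — endpoints in different components.
MST edge set: {C—H, D—G, B—G, C—E, C—G, D—F}.
Of the listed edges, {B—G, C—G} are in the MST → 2.

2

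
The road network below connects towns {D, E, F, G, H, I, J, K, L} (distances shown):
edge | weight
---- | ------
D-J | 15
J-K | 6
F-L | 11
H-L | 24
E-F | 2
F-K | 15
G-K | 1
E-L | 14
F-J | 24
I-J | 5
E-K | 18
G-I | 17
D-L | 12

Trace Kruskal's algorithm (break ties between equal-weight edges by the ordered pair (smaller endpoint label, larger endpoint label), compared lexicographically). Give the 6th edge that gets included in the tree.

D-L

Kruskal's algorithm — process edges by increasing weight (ties by edge label):
G-K (1): add — endpoints in different components.
E-F (2): add — endpoints in different components.
I-J (5): add — endpoints in different components.
J-K (6): add — endpoints in different components.
F-L (11): add — endpoints in different components.
D-L (12): add — endpoints in different components.
E-L (14): skip — E and L already connected.
D-J (15): add — endpoints in different components.
F-K (15): skip — F and K already connected.
G-I (17): skip — G and I already connected.
E-K (18): skip — E and K already connected.
F-J (24): skip — F and J already connected.
H-L (24): add — endpoints in different components.
The 6th edge added is D-L.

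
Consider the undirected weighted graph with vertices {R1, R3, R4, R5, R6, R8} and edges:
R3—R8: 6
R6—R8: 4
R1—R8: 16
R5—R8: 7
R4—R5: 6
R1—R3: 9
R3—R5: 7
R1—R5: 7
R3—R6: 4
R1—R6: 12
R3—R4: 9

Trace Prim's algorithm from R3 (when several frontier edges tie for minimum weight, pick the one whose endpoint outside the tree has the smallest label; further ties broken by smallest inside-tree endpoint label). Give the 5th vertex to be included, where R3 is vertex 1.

Grow the tree from R3 using Prim:
Step 1: cheapest edge leaving the tree is R3—R6 (4); add R6.
Step 2: cheapest edge leaving the tree is R6—R8 (4); add R8.
Step 3: cheapest edge leaving the tree is R3—R5 (7); add R5.
Step 4: cheapest edge leaving the tree is R4—R5 (6); add R4.
Step 5: cheapest edge leaving the tree is R1—R5 (7); add R1.
Vertex order: R3, R6, R8, R5, R4, R1. The 5th vertex is R4.

R4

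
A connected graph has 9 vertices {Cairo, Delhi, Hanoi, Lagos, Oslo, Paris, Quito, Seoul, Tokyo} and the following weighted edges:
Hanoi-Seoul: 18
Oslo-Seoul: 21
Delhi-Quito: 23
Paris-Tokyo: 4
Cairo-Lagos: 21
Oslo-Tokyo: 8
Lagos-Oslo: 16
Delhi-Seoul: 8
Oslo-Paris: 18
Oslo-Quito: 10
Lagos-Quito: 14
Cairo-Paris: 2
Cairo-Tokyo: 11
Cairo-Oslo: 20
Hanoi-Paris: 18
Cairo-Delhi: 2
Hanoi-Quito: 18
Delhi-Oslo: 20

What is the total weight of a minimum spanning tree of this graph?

Prim's algorithm from Hanoi:
Step 1: cheapest edge leaving the tree is Hanoi-Paris (18); add Paris.
Step 2: cheapest edge leaving the tree is Cairo-Paris (2); add Cairo.
Step 3: cheapest edge leaving the tree is Cairo-Delhi (2); add Delhi.
Step 4: cheapest edge leaving the tree is Paris-Tokyo (4); add Tokyo.
Step 5: cheapest edge leaving the tree is Oslo-Tokyo (8); add Oslo.
Step 6: cheapest edge leaving the tree is Delhi-Seoul (8); add Seoul.
Step 7: cheapest edge leaving the tree is Oslo-Quito (10); add Quito.
Step 8: cheapest edge leaving the tree is Lagos-Quito (14); add Lagos.
MST edges: Hanoi-Paris, Cairo-Paris, Cairo-Delhi, Paris-Tokyo, Oslo-Tokyo, Delhi-Seoul, Oslo-Quito, Lagos-Quito; total weight 18+2+2+4+8+8+10+14 = 66.

66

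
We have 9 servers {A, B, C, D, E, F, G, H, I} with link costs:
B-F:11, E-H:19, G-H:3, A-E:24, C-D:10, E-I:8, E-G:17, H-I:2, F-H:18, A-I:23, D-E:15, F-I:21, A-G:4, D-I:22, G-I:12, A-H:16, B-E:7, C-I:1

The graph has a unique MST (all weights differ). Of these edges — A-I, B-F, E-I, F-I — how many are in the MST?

Kruskal's algorithm — process edges by increasing weight (ties by edge label):
C-I (1): add — endpoints in different components.
H-I (2): add — endpoints in different components.
G-H (3): add — endpoints in different components.
A-G (4): add — endpoints in different components.
B-E (7): add — endpoints in different components.
E-I (8): add — endpoints in different components.
C-D (10): add — endpoints in different components.
B-F (11): add — endpoints in different components.
MST edge set: {C-I, H-I, G-H, A-G, B-E, E-I, C-D, B-F}.
Of the listed edges, {B-F, E-I} are in the MST → 2.

2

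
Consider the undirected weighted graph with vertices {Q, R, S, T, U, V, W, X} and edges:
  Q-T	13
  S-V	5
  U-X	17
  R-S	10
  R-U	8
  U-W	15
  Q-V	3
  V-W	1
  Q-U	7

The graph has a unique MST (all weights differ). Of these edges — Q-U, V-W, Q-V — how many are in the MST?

Kruskal's algorithm — process edges by increasing weight (ties by edge label):
V-W (1): add — endpoints in different components.
Q-V (3): add — endpoints in different components.
S-V (5): add — endpoints in different components.
Q-U (7): add — endpoints in different components.
R-U (8): add — endpoints in different components.
R-S (10): skip — S and R already connected.
Q-T (13): add — endpoints in different components.
U-W (15): skip — U and W already connected.
U-X (17): add — endpoints in different components.
MST edge set: {V-W, Q-V, S-V, Q-U, R-U, Q-T, U-X}.
Of the listed edges, {Q-U, V-W, Q-V} are in the MST → 3.

3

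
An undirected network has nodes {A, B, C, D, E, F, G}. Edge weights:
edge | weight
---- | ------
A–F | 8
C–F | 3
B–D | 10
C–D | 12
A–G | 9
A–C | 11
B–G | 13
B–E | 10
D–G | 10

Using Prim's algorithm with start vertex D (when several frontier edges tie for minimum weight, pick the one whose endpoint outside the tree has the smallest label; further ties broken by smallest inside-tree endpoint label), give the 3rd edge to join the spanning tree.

Grow the tree from D using Prim:
Step 1: frontier [B–D 10, D–G 10, C–D 12] → take B–D (10); add B.
Step 2: frontier [B–E 10, B–G 13, D–G 10, C–D 12] → take B–E (10); add E.
Step 3: frontier [B–G 13, D–G 10, C–D 12] → take D–G (10); add G.
Step 4: frontier [C–D 12, A–G 9] → take A–G (9); add A.
Step 5: frontier [A–F 8, A–C 11, C–D 12] → take A–F (8); add F.
Step 6: frontier [A–C 11, C–D 12, C–F 3] → take C–F (3); add C.
The 3rd edge added is D–G.

D-G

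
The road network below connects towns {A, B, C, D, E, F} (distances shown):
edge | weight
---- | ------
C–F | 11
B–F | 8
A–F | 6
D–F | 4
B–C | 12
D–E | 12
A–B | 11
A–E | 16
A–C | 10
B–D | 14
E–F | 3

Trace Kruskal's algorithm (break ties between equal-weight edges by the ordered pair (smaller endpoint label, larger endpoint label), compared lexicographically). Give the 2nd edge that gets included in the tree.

D-F

Kruskal: consider edges lightest-first.
E–F (3): add — endpoints in different components.
D–F (4): add — endpoints in different components.
A–F (6): add — endpoints in different components.
B–F (8): add — endpoints in different components.
A–C (10): add — endpoints in different components.
The 2nd edge added is D–F.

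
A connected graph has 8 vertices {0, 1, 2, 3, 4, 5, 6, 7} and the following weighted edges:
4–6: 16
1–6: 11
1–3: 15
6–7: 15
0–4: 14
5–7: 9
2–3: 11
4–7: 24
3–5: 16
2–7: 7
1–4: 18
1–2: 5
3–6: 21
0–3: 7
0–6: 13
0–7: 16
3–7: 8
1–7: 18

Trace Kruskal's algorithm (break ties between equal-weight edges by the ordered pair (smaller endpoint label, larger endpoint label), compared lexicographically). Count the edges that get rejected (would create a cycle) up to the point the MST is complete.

2

Sort edges by weight, then run Kruskal:
1–2 (5): add — endpoints in different components.
0–3 (7): add — endpoints in different components.
2–7 (7): add — endpoints in different components.
3–7 (8): add — endpoints in different components.
5–7 (9): add — endpoints in different components.
1–6 (11): add — endpoints in different components.
2–3 (11): skip — 2 and 3 already connected.
0–6 (13): skip — 0 and 6 already connected.
0–4 (14): add — endpoints in different components.
Edges rejected before the tree was complete: 2.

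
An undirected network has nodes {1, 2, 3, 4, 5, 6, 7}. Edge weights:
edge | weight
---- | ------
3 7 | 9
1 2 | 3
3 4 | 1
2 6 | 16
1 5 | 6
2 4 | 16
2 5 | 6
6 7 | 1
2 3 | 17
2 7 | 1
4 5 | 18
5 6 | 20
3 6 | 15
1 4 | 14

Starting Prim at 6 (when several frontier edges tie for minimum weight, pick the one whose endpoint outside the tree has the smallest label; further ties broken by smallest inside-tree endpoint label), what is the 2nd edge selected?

Grow the tree from 6 using Prim:
Step 1: cheapest edge leaving the tree is 6 7 (1); add 7.
Step 2: cheapest edge leaving the tree is 2 7 (1); add 2.
Step 3: cheapest edge leaving the tree is 1 2 (3); add 1.
Step 4: cheapest edge leaving the tree is 1 5 (6); add 5.
Step 5: cheapest edge leaving the tree is 3 7 (9); add 3.
Step 6: cheapest edge leaving the tree is 3 4 (1); add 4.
The 2nd edge added is 2 7.

2-7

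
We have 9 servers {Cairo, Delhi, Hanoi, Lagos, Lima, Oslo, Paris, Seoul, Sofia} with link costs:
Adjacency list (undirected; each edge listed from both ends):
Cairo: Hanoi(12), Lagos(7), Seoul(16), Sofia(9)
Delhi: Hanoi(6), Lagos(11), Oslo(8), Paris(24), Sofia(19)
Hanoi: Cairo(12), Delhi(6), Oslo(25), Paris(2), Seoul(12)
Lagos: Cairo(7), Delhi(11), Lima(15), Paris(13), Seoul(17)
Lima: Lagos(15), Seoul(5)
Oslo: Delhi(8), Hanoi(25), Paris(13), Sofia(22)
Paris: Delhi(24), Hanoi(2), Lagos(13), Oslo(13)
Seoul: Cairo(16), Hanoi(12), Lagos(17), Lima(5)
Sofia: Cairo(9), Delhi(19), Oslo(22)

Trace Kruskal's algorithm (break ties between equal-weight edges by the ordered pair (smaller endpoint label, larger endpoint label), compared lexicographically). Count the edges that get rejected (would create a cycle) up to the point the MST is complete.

1

Kruskal's algorithm — process edges by increasing weight (ties by edge label):
Hanoi Paris (2): add — endpoints in different components.
Lima Seoul (5): add — endpoints in different components.
Delhi Hanoi (6): add — endpoints in different components.
Cairo Lagos (7): add — endpoints in different components.
Delhi Oslo (8): add — endpoints in different components.
Cairo Sofia (9): add — endpoints in different components.
Delhi Lagos (11): add — endpoints in different components.
Cairo Hanoi (12): skip — Cairo and Hanoi already connected.
Hanoi Seoul (12): add — endpoints in different components.
Edges rejected before the tree was complete: 1.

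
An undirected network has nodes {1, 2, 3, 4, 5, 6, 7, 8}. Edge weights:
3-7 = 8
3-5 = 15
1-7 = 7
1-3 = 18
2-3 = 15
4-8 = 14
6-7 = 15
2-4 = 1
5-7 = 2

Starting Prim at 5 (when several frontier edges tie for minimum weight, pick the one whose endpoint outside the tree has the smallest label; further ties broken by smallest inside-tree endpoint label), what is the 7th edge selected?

Prim, starting at 5.
Step 1: frontier [5-7 2, 3-5 15] → take 5-7 (2); add 7.
Step 2: frontier [3-5 15, 1-7 7, 3-7 8, 6-7 15] → take 1-7 (7); add 1.
Step 3: frontier [1-3 18, 3-5 15, 3-7 8, 6-7 15] → take 3-7 (8); add 3.
Step 4: frontier [2-3 15, 6-7 15] → take 2-3 (15); add 2.
Step 5: frontier [2-4 1, 6-7 15] → take 2-4 (1); add 4.
Step 6: frontier [4-8 14, 6-7 15] → take 4-8 (14); add 8.
Step 7: frontier [6-7 15] → take 6-7 (15); add 6.
The 7th edge added is 6-7.

6-7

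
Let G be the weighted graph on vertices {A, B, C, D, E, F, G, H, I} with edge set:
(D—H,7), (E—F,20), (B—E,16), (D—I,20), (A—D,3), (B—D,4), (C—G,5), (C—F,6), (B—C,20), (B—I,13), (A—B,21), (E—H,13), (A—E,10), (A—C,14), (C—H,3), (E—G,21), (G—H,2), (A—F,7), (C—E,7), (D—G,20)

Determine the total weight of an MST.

45

Kruskal's algorithm — process edges by increasing weight (ties by edge label):
G—H (2): add — endpoints in different components.
A—D (3): add — endpoints in different components.
C—H (3): add — endpoints in different components.
B—D (4): add — endpoints in different components.
C—G (5): skip — C and G already connected.
C—F (6): add — endpoints in different components.
A—F (7): add — endpoints in different components.
C—E (7): add — endpoints in different components.
D—H (7): skip — D and H already connected.
A—E (10): skip — A and E already connected.
B—I (13): add — endpoints in different components.
MST edges: G—H, A—D, C—H, B—D, C—F, A—F, C—E, B—I; total weight 2+3+3+4+6+7+7+13 = 45.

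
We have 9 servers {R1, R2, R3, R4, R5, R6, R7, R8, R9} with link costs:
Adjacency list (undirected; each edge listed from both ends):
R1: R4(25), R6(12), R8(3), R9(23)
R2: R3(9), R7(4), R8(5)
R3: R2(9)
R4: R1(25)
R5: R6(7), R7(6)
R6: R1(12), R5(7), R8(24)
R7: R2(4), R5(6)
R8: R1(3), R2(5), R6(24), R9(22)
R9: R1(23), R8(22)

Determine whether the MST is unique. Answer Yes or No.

Yes

Sort edges by weight, then run Kruskal:
R1 R8 (3): add — endpoints in different components.
R2 R7 (4): add — endpoints in different components.
R2 R8 (5): add — endpoints in different components.
R5 R7 (6): add — endpoints in different components.
R5 R6 (7): add — endpoints in different components.
R2 R3 (9): add — endpoints in different components.
R1 R6 (12): skip — R6 and R1 already connected.
R8 R9 (22): add — endpoints in different components.
R1 R9 (23): skip — R1 and R9 already connected.
R6 R8 (24): skip — R6 and R8 already connected.
R1 R4 (25): add — endpoints in different components.
Every non-tree edge has weight strictly greater than the heaviest edge on the tree path between its endpoints, so the MST is unique.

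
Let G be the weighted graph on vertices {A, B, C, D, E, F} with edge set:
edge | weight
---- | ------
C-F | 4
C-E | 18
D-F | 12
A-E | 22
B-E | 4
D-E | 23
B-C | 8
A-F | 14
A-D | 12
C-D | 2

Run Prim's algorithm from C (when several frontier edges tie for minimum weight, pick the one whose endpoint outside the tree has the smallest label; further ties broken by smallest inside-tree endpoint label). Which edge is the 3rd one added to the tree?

Prim's algorithm from C:
Step 1: cheapest edge leaving the tree is C-D (2); add D.
Step 2: cheapest edge leaving the tree is C-F (4); add F.
Step 3: cheapest edge leaving the tree is B-C (8); add B.
Step 4: cheapest edge leaving the tree is B-E (4); add E.
Step 5: cheapest edge leaving the tree is A-D (12); add A.
The 3rd edge added is B-C.

B-C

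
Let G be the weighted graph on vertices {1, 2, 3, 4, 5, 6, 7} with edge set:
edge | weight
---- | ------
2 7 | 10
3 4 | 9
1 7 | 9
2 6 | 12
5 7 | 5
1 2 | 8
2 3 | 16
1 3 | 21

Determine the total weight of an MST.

59

Sort edges by weight, then run Kruskal:
5 7 (5): add. Components now {1} {2} {3} {4} {5,7} {6}
1 2 (8): add. Components now {1,2} {3} {4} {5,7} {6}
1 7 (9): add. Components now {1,2,5,7} {3} {4} {6}
3 4 (9): add. Components now {1,2,5,7} {3,4} {6}
2 7 (10): skip — 2 and 7 already connected.
2 6 (12): add. Components now {1,2,5,6,7} {3,4}
2 3 (16): add. Components now {1,2,3,4,5,6,7}
MST edges: 5 7, 1 2, 1 7, 3 4, 2 6, 2 3; total weight 5+8+9+9+12+16 = 59.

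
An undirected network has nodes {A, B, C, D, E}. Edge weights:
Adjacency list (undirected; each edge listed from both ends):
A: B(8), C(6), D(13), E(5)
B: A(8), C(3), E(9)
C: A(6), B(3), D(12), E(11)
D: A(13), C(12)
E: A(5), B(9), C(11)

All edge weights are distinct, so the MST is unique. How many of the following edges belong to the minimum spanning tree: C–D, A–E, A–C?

3

Kruskal: consider edges lightest-first.
B–C (3): add. Components now {A} {B,C} {D} {E}
A–E (5): add. Components now {A,E} {B,C} {D}
A–C (6): add. Components now {A,B,C,E} {D}
A–B (8): skip — A and B already connected.
B–E (9): skip — B and E already connected.
C–E (11): skip — C and E already connected.
C–D (12): add. Components now {A,B,C,D,E}
MST edge set: {B–C, A–E, A–C, C–D}.
Of the listed edges, {C–D, A–E, A–C} are in the MST → 3.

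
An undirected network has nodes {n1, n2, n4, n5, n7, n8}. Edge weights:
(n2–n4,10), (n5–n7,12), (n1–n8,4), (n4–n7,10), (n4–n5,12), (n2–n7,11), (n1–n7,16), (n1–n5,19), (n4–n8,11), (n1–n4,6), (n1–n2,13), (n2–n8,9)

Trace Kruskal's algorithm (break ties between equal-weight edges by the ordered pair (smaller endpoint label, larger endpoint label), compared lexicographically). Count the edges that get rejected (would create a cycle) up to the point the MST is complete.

Kruskal's algorithm — process edges by increasing weight (ties by edge label):
n1–n8 (4): add. Components now {n5} {n1,n8} {n7} {n2} {n4}
n1–n4 (6): add. Components now {n5} {n1,n4,n8} {n7} {n2}
n2–n8 (9): add. Components now {n5} {n1,n2,n4,n8} {n7}
n2–n4 (10): skip — n2 and n4 already connected.
n4–n7 (10): add. Components now {n5} {n1,n2,n4,n7,n8}
n2–n7 (11): skip — n7 and n2 already connected.
n4–n8 (11): skip — n4 and n8 already connected.
n4–n5 (12): add. Components now {n1,n2,n4,n5,n7,n8}
Edges rejected before the tree was complete: 3.

3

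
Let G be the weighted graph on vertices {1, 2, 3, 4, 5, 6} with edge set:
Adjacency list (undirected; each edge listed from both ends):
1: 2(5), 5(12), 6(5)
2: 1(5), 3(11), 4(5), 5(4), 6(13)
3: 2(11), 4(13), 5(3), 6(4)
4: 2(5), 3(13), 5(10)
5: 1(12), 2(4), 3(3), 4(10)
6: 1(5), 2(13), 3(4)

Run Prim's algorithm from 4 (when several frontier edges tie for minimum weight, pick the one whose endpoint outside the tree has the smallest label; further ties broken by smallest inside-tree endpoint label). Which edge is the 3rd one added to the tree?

Prim, starting at 4.
Step 1: cheapest edge leaving the tree is 2—4 (5); add 2.
Step 2: cheapest edge leaving the tree is 2—5 (4); add 5.
Step 3: cheapest edge leaving the tree is 3—5 (3); add 3.
Step 4: cheapest edge leaving the tree is 3—6 (4); add 6.
Step 5: cheapest edge leaving the tree is 1—2 (5); add 1.
The 3rd edge added is 3—5.

3-5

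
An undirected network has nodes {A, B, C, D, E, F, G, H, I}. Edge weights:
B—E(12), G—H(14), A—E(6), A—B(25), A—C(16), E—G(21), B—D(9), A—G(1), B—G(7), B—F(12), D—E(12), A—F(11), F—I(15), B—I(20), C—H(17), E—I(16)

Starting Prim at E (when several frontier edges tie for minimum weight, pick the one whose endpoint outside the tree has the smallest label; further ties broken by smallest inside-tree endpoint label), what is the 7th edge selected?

F-I

Prim's algorithm from E:
Step 1: cheapest edge leaving the tree is A—E (6); add A.
Step 2: cheapest edge leaving the tree is A—G (1); add G.
Step 3: cheapest edge leaving the tree is B—G (7); add B.
Step 4: cheapest edge leaving the tree is B—D (9); add D.
Step 5: cheapest edge leaving the tree is A—F (11); add F.
Step 6: cheapest edge leaving the tree is G—H (14); add H.
Step 7: cheapest edge leaving the tree is F—I (15); add I.
Step 8: cheapest edge leaving the tree is A—C (16); add C.
The 7th edge added is F—I.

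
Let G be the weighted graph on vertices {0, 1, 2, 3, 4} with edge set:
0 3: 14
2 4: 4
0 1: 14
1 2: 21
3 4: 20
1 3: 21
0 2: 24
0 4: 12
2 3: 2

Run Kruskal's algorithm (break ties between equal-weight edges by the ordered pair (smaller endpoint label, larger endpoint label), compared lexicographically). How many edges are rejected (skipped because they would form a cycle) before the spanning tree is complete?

0

Kruskal: consider edges lightest-first.
2 3 (2): add. Components now {0} {1} {2,3} {4}
2 4 (4): add. Components now {0} {1} {2,3,4}
0 4 (12): add. Components now {0,2,3,4} {1}
0 1 (14): add. Components now {0,1,2,3,4}
Edges rejected before the tree was complete: 0.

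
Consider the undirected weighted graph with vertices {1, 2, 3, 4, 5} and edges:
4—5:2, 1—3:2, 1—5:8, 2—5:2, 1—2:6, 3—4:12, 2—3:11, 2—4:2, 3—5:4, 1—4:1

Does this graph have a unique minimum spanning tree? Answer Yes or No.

Sort edges by weight, then run Kruskal:
1—4 (1): add — endpoints in different components.
1—3 (2): add — endpoints in different components.
2—4 (2): add — endpoints in different components.
2—5 (2): add — endpoints in different components.
Non-tree edge 4—5 has weight 2, equal to the heaviest edge on its tree cycle — swapping gives another MST of the same weight. Not unique.

No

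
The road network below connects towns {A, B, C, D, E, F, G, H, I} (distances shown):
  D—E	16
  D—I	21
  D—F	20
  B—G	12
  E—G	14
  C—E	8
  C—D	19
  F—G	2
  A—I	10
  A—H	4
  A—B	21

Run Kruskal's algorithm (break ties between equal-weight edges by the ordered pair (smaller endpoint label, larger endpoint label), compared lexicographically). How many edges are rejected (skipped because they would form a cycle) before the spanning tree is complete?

Kruskal: consider edges lightest-first.
F—G (2): add — endpoints in different components.
A—H (4): add — endpoints in different components.
C—E (8): add — endpoints in different components.
A—I (10): add — endpoints in different components.
B—G (12): add — endpoints in different components.
E—G (14): add — endpoints in different components.
D—E (16): add — endpoints in different components.
C—D (19): skip — C and D already connected.
D—F (20): skip — D and F already connected.
A—B (21): add — endpoints in different components.
Edges rejected before the tree was complete: 2.

2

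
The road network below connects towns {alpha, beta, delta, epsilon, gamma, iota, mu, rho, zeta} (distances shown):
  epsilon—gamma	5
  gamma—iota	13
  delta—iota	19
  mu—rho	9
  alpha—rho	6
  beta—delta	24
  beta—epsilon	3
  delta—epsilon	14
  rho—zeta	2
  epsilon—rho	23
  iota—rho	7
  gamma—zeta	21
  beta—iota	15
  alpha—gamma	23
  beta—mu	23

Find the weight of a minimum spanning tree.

59

Grow the tree from zeta using Prim:
Step 1: cheapest edge leaving the tree is rho—zeta (2); add rho.
Step 2: cheapest edge leaving the tree is alpha—rho (6); add alpha.
Step 3: cheapest edge leaving the tree is iota—rho (7); add iota.
Step 4: cheapest edge leaving the tree is mu—rho (9); add mu.
Step 5: cheapest edge leaving the tree is gamma—iota (13); add gamma.
Step 6: cheapest edge leaving the tree is epsilon—gamma (5); add epsilon.
Step 7: cheapest edge leaving the tree is beta—epsilon (3); add beta.
Step 8: cheapest edge leaving the tree is delta—epsilon (14); add delta.
MST edges: rho—zeta, alpha—rho, iota—rho, mu—rho, gamma—iota, epsilon—gamma, beta—epsilon, delta—epsilon; total weight 2+6+7+9+13+5+3+14 = 59.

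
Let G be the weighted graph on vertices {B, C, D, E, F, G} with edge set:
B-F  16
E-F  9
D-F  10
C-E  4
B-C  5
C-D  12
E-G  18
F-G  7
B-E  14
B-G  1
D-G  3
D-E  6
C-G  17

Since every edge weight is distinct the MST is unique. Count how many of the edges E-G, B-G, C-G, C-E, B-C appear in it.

Kruskal's algorithm — process edges by increasing weight (ties by edge label):
B-G (1): add — endpoints in different components.
D-G (3): add — endpoints in different components.
C-E (4): add — endpoints in different components.
B-C (5): add — endpoints in different components.
D-E (6): skip — D and E already connected.
F-G (7): add — endpoints in different components.
MST edge set: {B-G, D-G, C-E, B-C, F-G}.
Of the listed edges, {B-G, C-E, B-C} are in the MST → 3.

3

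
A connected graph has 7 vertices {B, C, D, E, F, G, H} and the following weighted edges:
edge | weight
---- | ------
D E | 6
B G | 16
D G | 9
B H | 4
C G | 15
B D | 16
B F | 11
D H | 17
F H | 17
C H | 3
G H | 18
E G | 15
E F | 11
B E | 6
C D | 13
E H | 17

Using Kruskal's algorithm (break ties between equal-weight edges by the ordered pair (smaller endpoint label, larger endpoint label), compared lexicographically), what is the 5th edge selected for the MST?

Kruskal's algorithm — process edges by increasing weight (ties by edge label):
C H (3): add. Components now {B} {C,H} {D} {E} {F} {G}
B H (4): add. Components now {B,C,H} {D} {E} {F} {G}
B E (6): add. Components now {B,C,E,H} {D} {F} {G}
D E (6): add. Components now {B,C,D,E,H} {F} {G}
D G (9): add. Components now {B,C,D,E,G,H} {F}
B F (11): add. Components now {B,C,D,E,F,G,H}
The 5th edge added is D G.

D-G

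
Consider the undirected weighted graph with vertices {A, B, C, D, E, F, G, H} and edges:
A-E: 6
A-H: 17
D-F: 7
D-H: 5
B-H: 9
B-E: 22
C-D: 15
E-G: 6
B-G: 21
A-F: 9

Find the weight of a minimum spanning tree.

Grow the tree from F using Prim:
Step 1: frontier [D-F 7, A-F 9] → take D-F (7); add D.
Step 2: frontier [D-H 5, C-D 15, A-F 9] → take D-H (5); add H.
Step 3: frontier [C-D 15, A-F 9, B-H 9, A-H 17] → take A-F (9); add A.
Step 4: frontier [A-E 6, C-D 15, B-H 9] → take A-E (6); add E.
Step 5: frontier [C-D 15, E-G 6, B-E 22, B-H 9] → take E-G (6); add G.
Step 6: frontier [C-D 15, B-E 22, B-G 21, B-H 9] → take B-H (9); add B.
Step 7: frontier [C-D 15] → take C-D (15); add C.
MST edges: D-F, D-H, A-F, A-E, E-G, B-H, C-D; total weight 7+5+9+6+6+9+15 = 57.

57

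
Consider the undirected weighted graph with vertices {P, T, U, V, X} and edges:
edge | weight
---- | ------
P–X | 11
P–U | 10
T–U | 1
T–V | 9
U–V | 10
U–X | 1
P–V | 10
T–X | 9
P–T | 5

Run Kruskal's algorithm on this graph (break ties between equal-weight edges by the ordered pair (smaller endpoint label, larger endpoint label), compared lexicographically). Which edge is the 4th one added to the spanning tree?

T-V

Kruskal's algorithm — process edges by increasing weight (ties by edge label):
T–U (1): add — endpoints in different components.
U–X (1): add — endpoints in different components.
P–T (5): add — endpoints in different components.
T–V (9): add — endpoints in different components.
The 4th edge added is T–V.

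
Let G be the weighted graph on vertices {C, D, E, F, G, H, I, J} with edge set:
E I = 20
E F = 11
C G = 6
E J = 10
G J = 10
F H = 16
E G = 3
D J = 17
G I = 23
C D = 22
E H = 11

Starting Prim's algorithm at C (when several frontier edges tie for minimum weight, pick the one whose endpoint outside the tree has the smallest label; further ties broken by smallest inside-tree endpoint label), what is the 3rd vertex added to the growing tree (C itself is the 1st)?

E

Prim, starting at C.
Step 1: frontier [C G 6, C D 22] → take C G (6); add G.
Step 2: frontier [C D 22, E G 3, G J 10, G I 23] → take E G (3); add E.
Step 3: frontier [C D 22, E J 10, E F 11, E H 11, E I 20, G J 10, G I 23] → take E J (10); add J.
Step 4: frontier [C D 22, E F 11, E H 11, E I 20, G I 23, D J 17] → take E F (11); add F.
Step 5: frontier [C D 22, E H 11, E I 20, F H 16, G I 23, D J 17] → take E H (11); add H.
Step 6: frontier [C D 22, E I 20, G I 23, D J 17] → take D J (17); add D.
Step 7: frontier [E I 20, G I 23] → take E I (20); add I.
Vertex order: C, G, E, J, F, H, D, I. The 3rd vertex is E.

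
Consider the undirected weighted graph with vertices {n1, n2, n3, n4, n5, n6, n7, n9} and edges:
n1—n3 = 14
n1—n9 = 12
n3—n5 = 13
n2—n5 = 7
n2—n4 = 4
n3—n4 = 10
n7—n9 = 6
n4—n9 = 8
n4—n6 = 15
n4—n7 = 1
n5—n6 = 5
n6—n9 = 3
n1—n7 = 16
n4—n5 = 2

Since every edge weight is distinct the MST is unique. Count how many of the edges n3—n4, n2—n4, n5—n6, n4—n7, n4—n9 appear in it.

4

Kruskal's algorithm — process edges by increasing weight (ties by edge label):
n4—n7 (1): add — endpoints in different components.
n4—n5 (2): add — endpoints in different components.
n6—n9 (3): add — endpoints in different components.
n2—n4 (4): add — endpoints in different components.
n5—n6 (5): add — endpoints in different components.
n7—n9 (6): skip — n9 and n7 already connected.
n2—n5 (7): skip — n2 and n5 already connected.
n4—n9 (8): skip — n4 and n9 already connected.
n3—n4 (10): add — endpoints in different components.
n1—n9 (12): add — endpoints in different components.
MST edge set: {n4—n7, n4—n5, n6—n9, n2—n4, n5—n6, n3—n4, n1—n9}.
Of the listed edges, {n3—n4, n2—n4, n5—n6, n4—n7} are in the MST → 4.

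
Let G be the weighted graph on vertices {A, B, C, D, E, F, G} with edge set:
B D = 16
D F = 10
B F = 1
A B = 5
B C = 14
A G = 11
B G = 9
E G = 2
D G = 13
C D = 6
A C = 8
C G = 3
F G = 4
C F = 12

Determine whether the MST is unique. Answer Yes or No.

Yes

Sort edges by weight, then run Kruskal:
B F (1): add. Components now {A} {B,F} {C} {D} {E} {G}
E G (2): add. Components now {A} {B,F} {C} {D} {E,G}
C G (3): add. Components now {A} {B,F} {C,E,G} {D}
F G (4): add. Components now {A} {B,C,E,F,G} {D}
A B (5): add. Components now {A,B,C,E,F,G} {D}
C D (6): add. Components now {A,B,C,D,E,F,G}
Every non-tree edge has weight strictly greater than the heaviest edge on the tree path between its endpoints, so the MST is unique.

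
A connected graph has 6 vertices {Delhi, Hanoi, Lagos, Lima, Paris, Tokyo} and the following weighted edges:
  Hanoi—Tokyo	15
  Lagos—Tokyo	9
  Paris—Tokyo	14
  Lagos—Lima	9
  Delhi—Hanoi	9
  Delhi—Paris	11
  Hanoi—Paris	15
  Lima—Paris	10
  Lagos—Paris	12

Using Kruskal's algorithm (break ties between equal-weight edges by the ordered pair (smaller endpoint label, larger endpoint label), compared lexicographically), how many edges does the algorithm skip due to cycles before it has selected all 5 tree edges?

0

Sort edges by weight, then run Kruskal:
Delhi—Hanoi (9): add. Components now {Lima} {Delhi,Hanoi} {Lagos} {Paris} {Tokyo}
Lagos—Lima (9): add. Components now {Lagos,Lima} {Delhi,Hanoi} {Paris} {Tokyo}
Lagos—Tokyo (9): add. Components now {Lagos,Lima,Tokyo} {Delhi,Hanoi} {Paris}
Lima—Paris (10): add. Components now {Lagos,Lima,Paris,Tokyo} {Delhi,Hanoi}
Delhi—Paris (11): add. Components now {Delhi,Hanoi,Lagos,Lima,Paris,Tokyo}
Edges rejected before the tree was complete: 0.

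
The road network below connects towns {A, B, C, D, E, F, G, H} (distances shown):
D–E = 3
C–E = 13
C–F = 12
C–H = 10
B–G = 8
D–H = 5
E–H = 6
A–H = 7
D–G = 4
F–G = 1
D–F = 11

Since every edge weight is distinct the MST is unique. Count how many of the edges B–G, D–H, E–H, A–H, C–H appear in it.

Kruskal: consider edges lightest-first.
F–G (1): add — endpoints in different components.
D–E (3): add — endpoints in different components.
D–G (4): add — endpoints in different components.
D–H (5): add — endpoints in different components.
E–H (6): skip — E and H already connected.
A–H (7): add — endpoints in different components.
B–G (8): add — endpoints in different components.
C–H (10): add — endpoints in different components.
MST edge set: {F–G, D–E, D–G, D–H, A–H, B–G, C–H}.
Of the listed edges, {B–G, D–H, A–H, C–H} are in the MST → 4.

4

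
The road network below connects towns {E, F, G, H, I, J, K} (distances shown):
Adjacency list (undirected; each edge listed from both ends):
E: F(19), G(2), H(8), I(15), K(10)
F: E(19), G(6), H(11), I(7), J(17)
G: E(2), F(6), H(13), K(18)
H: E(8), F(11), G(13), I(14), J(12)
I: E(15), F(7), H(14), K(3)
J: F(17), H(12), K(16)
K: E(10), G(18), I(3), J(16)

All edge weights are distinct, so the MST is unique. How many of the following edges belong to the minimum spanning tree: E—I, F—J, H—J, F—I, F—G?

Kruskal: consider edges lightest-first.
E—G (2): add — endpoints in different components.
I—K (3): add — endpoints in different components.
F—G (6): add — endpoints in different components.
F—I (7): add — endpoints in different components.
E—H (8): add — endpoints in different components.
E—K (10): skip — E and K already connected.
F—H (11): skip — F and H already connected.
H—J (12): add — endpoints in different components.
MST edge set: {E—G, I—K, F—G, F—I, E—H, H—J}.
Of the listed edges, {H—J, F—I, F—G} are in the MST → 3.

3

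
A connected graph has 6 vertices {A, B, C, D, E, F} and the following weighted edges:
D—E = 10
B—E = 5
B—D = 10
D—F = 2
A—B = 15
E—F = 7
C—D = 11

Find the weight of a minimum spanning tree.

40

Prim's algorithm from F:
Step 1: cheapest edge leaving the tree is D—F (2); add D.
Step 2: cheapest edge leaving the tree is E—F (7); add E.
Step 3: cheapest edge leaving the tree is B—E (5); add B.
Step 4: cheapest edge leaving the tree is C—D (11); add C.
Step 5: cheapest edge leaving the tree is A—B (15); add A.
MST edges: D—F, E—F, B—E, C—D, A—B; total weight 2+7+5+11+15 = 40.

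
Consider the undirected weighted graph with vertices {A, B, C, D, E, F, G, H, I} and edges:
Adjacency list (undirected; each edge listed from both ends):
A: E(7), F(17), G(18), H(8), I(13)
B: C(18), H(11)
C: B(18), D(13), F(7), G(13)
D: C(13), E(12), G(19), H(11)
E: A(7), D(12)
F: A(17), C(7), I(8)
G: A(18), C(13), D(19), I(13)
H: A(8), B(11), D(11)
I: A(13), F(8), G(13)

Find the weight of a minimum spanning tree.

78

Kruskal: consider edges lightest-first.
A—E (7): add — endpoints in different components.
C—F (7): add — endpoints in different components.
A—H (8): add — endpoints in different components.
F—I (8): add — endpoints in different components.
B—H (11): add — endpoints in different components.
D—H (11): add — endpoints in different components.
D—E (12): skip — D and E already connected.
A—I (13): add — endpoints in different components.
C—D (13): skip — C and D already connected.
C—G (13): add — endpoints in different components.
MST edges: A—E, C—F, A—H, F—I, B—H, D—H, A—I, C—G; total weight 7+7+8+8+11+11+13+13 = 78.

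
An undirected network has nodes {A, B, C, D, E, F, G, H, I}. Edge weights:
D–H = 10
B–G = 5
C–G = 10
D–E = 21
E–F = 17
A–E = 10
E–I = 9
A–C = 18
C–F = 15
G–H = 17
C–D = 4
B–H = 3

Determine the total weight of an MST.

Sort edges by weight, then run Kruskal:
B–H (3): add — endpoints in different components.
C–D (4): add — endpoints in different components.
B–G (5): add — endpoints in different components.
E–I (9): add — endpoints in different components.
A–E (10): add — endpoints in different components.
C–G (10): add — endpoints in different components.
D–H (10): skip — D and H already connected.
C–F (15): add — endpoints in different components.
E–F (17): add — endpoints in different components.
MST edges: B–H, C–D, B–G, E–I, A–E, C–G, C–F, E–F; total weight 3+4+5+9+10+10+15+17 = 73.

73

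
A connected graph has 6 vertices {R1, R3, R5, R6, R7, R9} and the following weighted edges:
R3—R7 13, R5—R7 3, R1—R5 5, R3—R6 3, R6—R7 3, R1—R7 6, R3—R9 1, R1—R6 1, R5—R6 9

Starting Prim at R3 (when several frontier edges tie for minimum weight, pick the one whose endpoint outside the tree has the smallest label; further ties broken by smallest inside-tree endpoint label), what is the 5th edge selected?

R5-R7

Grow the tree from R3 using Prim:
Step 1: frontier [R3—R9 1, R3—R6 3, R3—R7 13] → take R3—R9 (1); add R9.
Step 2: frontier [R3—R6 3, R3—R7 13] → take R3—R6 (3); add R6.
Step 3: frontier [R3—R7 13, R1—R6 1, R6—R7 3, R5—R6 9] → take R1—R6 (1); add R1.
Step 4: frontier [R1—R5 5, R1—R7 6, R3—R7 13, R6—R7 3, R5—R6 9] → take R6—R7 (3); add R7.
Step 5: frontier [R1—R5 5, R5—R6 9, R5—R7 3] → take R5—R7 (3); add R5.
The 5th edge added is R5—R7.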